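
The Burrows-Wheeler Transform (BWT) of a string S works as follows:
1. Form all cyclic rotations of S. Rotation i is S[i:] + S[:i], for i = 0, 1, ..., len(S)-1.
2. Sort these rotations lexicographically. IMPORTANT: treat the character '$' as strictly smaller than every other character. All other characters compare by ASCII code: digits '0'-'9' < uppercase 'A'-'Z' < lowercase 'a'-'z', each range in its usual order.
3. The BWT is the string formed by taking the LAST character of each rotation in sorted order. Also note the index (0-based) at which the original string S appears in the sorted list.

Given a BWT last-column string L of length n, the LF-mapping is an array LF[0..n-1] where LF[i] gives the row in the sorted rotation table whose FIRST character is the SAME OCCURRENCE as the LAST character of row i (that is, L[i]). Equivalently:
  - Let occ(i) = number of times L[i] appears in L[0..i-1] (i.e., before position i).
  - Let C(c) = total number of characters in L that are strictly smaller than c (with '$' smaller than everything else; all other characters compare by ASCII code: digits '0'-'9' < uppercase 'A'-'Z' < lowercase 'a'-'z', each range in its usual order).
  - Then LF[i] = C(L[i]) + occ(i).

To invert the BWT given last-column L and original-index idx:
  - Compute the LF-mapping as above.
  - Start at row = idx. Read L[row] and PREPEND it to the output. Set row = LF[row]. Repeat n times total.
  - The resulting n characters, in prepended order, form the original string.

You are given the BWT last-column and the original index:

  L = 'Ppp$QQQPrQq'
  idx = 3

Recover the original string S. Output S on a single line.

Answer: QQQQqrpPpP$

Derivation:
LF mapping: 1 7 8 0 3 4 5 2 10 6 9
Walk LF starting at row 3, prepending L[row]:
  step 1: row=3, L[3]='$', prepend. Next row=LF[3]=0
  step 2: row=0, L[0]='P', prepend. Next row=LF[0]=1
  step 3: row=1, L[1]='p', prepend. Next row=LF[1]=7
  step 4: row=7, L[7]='P', prepend. Next row=LF[7]=2
  step 5: row=2, L[2]='p', prepend. Next row=LF[2]=8
  step 6: row=8, L[8]='r', prepend. Next row=LF[8]=10
  step 7: row=10, L[10]='q', prepend. Next row=LF[10]=9
  step 8: row=9, L[9]='Q', prepend. Next row=LF[9]=6
  step 9: row=6, L[6]='Q', prepend. Next row=LF[6]=5
  step 10: row=5, L[5]='Q', prepend. Next row=LF[5]=4
  step 11: row=4, L[4]='Q', prepend. Next row=LF[4]=3
Reversed output: QQQQqrpPpP$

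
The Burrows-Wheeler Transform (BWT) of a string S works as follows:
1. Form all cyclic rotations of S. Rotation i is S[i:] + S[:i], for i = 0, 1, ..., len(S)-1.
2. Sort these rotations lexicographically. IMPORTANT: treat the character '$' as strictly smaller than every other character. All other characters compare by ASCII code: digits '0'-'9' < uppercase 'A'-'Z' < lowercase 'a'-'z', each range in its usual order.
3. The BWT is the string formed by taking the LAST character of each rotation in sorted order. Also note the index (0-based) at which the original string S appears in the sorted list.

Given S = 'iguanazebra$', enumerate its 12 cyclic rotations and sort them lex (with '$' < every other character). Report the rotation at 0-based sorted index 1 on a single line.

Answer: a$iguanazebr

Derivation:
All 12 rotations (rotation i = S[i:]+S[:i]):
  rot[0] = iguanazebra$
  rot[1] = guanazebra$i
  rot[2] = uanazebra$ig
  rot[3] = anazebra$igu
  rot[4] = nazebra$igua
  rot[5] = azebra$iguan
  rot[6] = zebra$iguana
  rot[7] = ebra$iguanaz
  rot[8] = bra$iguanaze
  rot[9] = ra$iguanazeb
  rot[10] = a$iguanazebr
  rot[11] = $iguanazebra
Sorted (with $ < everything):
  sorted[0] = $iguanazebra
  sorted[1] = a$iguanazebr
  sorted[2] = anazebra$igu
  sorted[3] = azebra$iguan
  sorted[4] = bra$iguanaze
  sorted[5] = ebra$iguanaz
  sorted[6] = guanazebra$i
  sorted[7] = iguanazebra$
  sorted[8] = nazebra$igua
  sorted[9] = ra$iguanazeb
  sorted[10] = uanazebra$ig
  sorted[11] = zebra$iguana
sorted[1] = a$iguanazebr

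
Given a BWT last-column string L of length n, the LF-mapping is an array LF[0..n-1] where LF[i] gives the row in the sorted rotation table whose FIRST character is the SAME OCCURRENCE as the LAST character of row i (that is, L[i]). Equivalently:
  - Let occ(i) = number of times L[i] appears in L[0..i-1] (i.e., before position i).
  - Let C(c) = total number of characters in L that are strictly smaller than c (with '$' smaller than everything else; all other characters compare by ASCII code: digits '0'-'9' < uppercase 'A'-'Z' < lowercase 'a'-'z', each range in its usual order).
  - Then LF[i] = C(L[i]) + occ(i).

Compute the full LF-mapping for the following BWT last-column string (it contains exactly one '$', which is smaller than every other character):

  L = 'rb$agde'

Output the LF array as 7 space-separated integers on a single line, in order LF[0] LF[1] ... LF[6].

Char counts: '$':1, 'a':1, 'b':1, 'd':1, 'e':1, 'g':1, 'r':1
C (first-col start): C('$')=0, C('a')=1, C('b')=2, C('d')=3, C('e')=4, C('g')=5, C('r')=6
L[0]='r': occ=0, LF[0]=C('r')+0=6+0=6
L[1]='b': occ=0, LF[1]=C('b')+0=2+0=2
L[2]='$': occ=0, LF[2]=C('$')+0=0+0=0
L[3]='a': occ=0, LF[3]=C('a')+0=1+0=1
L[4]='g': occ=0, LF[4]=C('g')+0=5+0=5
L[5]='d': occ=0, LF[5]=C('d')+0=3+0=3
L[6]='e': occ=0, LF[6]=C('e')+0=4+0=4

Answer: 6 2 0 1 5 3 4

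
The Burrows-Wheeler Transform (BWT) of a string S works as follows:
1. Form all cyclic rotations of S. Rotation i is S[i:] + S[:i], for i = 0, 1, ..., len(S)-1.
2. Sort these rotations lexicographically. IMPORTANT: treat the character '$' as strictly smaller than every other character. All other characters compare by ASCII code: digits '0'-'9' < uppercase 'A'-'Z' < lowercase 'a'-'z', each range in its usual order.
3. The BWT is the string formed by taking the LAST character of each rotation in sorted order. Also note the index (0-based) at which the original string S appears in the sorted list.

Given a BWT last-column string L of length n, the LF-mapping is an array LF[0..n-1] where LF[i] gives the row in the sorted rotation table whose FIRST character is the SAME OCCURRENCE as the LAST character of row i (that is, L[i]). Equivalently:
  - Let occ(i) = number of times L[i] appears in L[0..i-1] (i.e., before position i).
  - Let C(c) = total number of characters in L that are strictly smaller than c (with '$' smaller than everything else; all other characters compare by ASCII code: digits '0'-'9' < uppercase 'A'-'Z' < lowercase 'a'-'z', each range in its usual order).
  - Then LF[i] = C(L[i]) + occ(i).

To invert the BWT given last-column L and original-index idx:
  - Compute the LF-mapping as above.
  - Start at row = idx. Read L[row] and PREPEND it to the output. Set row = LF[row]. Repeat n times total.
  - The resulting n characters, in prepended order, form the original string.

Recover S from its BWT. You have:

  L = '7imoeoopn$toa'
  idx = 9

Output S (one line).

LF mapping: 1 4 5 7 3 8 9 11 6 0 12 10 2
Walk LF starting at row 9, prepending L[row]:
  step 1: row=9, L[9]='$', prepend. Next row=LF[9]=0
  step 2: row=0, L[0]='7', prepend. Next row=LF[0]=1
  step 3: row=1, L[1]='i', prepend. Next row=LF[1]=4
  step 4: row=4, L[4]='e', prepend. Next row=LF[4]=3
  step 5: row=3, L[3]='o', prepend. Next row=LF[3]=7
  step 6: row=7, L[7]='p', prepend. Next row=LF[7]=11
  step 7: row=11, L[11]='o', prepend. Next row=LF[11]=10
  step 8: row=10, L[10]='t', prepend. Next row=LF[10]=12
  step 9: row=12, L[12]='a', prepend. Next row=LF[12]=2
  step 10: row=2, L[2]='m', prepend. Next row=LF[2]=5
  step 11: row=5, L[5]='o', prepend. Next row=LF[5]=8
  step 12: row=8, L[8]='n', prepend. Next row=LF[8]=6
  step 13: row=6, L[6]='o', prepend. Next row=LF[6]=9
Reversed output: onomatopoei7$

Answer: onomatopoei7$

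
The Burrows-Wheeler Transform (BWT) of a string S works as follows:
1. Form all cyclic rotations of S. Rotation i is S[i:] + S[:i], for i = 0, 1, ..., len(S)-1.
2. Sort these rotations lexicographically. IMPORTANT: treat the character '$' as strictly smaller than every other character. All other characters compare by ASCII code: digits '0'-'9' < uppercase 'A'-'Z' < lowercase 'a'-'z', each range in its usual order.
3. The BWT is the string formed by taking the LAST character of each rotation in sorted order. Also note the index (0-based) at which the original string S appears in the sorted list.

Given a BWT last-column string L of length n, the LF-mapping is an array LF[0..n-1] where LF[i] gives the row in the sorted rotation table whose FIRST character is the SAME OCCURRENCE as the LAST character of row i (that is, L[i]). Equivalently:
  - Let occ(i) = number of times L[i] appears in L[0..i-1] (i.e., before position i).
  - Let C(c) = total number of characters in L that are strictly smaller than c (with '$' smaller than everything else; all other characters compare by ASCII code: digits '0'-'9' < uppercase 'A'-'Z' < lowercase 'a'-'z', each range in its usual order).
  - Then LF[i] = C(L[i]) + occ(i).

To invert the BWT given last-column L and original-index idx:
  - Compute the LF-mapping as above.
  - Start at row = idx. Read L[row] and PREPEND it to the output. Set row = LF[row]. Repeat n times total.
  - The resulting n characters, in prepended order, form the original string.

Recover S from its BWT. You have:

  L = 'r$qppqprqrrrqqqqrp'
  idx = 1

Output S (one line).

LF mapping: 12 0 5 1 2 6 3 13 7 14 15 16 8 9 10 11 17 4
Walk LF starting at row 1, prepending L[row]:
  step 1: row=1, L[1]='$', prepend. Next row=LF[1]=0
  step 2: row=0, L[0]='r', prepend. Next row=LF[0]=12
  step 3: row=12, L[12]='q', prepend. Next row=LF[12]=8
  step 4: row=8, L[8]='q', prepend. Next row=LF[8]=7
  step 5: row=7, L[7]='r', prepend. Next row=LF[7]=13
  step 6: row=13, L[13]='q', prepend. Next row=LF[13]=9
  step 7: row=9, L[9]='r', prepend. Next row=LF[9]=14
  step 8: row=14, L[14]='q', prepend. Next row=LF[14]=10
  step 9: row=10, L[10]='r', prepend. Next row=LF[10]=15
  step 10: row=15, L[15]='q', prepend. Next row=LF[15]=11
  step 11: row=11, L[11]='r', prepend. Next row=LF[11]=16
  step 12: row=16, L[16]='r', prepend. Next row=LF[16]=17
  step 13: row=17, L[17]='p', prepend. Next row=LF[17]=4
  step 14: row=4, L[4]='p', prepend. Next row=LF[4]=2
  step 15: row=2, L[2]='q', prepend. Next row=LF[2]=5
  step 16: row=5, L[5]='q', prepend. Next row=LF[5]=6
  step 17: row=6, L[6]='p', prepend. Next row=LF[6]=3
  step 18: row=3, L[3]='p', prepend. Next row=LF[3]=1
Reversed output: ppqqpprrqrqrqrqqr$

Answer: ppqqpprrqrqrqrqqr$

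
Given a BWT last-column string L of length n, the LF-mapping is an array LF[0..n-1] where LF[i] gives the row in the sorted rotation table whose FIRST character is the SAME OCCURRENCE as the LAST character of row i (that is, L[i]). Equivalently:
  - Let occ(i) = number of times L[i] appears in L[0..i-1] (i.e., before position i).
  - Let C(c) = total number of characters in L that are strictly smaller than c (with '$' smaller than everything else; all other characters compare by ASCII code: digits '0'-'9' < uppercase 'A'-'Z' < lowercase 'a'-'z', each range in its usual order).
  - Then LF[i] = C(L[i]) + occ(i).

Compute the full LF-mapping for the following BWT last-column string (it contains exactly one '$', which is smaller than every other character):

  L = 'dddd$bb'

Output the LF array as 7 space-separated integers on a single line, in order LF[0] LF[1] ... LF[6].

Char counts: '$':1, 'b':2, 'd':4
C (first-col start): C('$')=0, C('b')=1, C('d')=3
L[0]='d': occ=0, LF[0]=C('d')+0=3+0=3
L[1]='d': occ=1, LF[1]=C('d')+1=3+1=4
L[2]='d': occ=2, LF[2]=C('d')+2=3+2=5
L[3]='d': occ=3, LF[3]=C('d')+3=3+3=6
L[4]='$': occ=0, LF[4]=C('$')+0=0+0=0
L[5]='b': occ=0, LF[5]=C('b')+0=1+0=1
L[6]='b': occ=1, LF[6]=C('b')+1=1+1=2

Answer: 3 4 5 6 0 1 2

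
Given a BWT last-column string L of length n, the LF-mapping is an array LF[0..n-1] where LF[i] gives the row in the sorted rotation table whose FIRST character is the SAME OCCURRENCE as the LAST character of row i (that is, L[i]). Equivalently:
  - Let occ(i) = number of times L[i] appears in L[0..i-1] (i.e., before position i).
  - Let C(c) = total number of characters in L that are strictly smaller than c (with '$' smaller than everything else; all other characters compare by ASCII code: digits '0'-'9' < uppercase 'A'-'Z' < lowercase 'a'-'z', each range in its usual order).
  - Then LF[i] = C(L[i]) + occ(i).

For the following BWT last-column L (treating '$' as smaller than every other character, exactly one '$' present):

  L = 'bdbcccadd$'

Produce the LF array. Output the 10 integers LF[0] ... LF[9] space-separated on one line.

Answer: 2 7 3 4 5 6 1 8 9 0

Derivation:
Char counts: '$':1, 'a':1, 'b':2, 'c':3, 'd':3
C (first-col start): C('$')=0, C('a')=1, C('b')=2, C('c')=4, C('d')=7
L[0]='b': occ=0, LF[0]=C('b')+0=2+0=2
L[1]='d': occ=0, LF[1]=C('d')+0=7+0=7
L[2]='b': occ=1, LF[2]=C('b')+1=2+1=3
L[3]='c': occ=0, LF[3]=C('c')+0=4+0=4
L[4]='c': occ=1, LF[4]=C('c')+1=4+1=5
L[5]='c': occ=2, LF[5]=C('c')+2=4+2=6
L[6]='a': occ=0, LF[6]=C('a')+0=1+0=1
L[7]='d': occ=1, LF[7]=C('d')+1=7+1=8
L[8]='d': occ=2, LF[8]=C('d')+2=7+2=9
L[9]='$': occ=0, LF[9]=C('$')+0=0+0=0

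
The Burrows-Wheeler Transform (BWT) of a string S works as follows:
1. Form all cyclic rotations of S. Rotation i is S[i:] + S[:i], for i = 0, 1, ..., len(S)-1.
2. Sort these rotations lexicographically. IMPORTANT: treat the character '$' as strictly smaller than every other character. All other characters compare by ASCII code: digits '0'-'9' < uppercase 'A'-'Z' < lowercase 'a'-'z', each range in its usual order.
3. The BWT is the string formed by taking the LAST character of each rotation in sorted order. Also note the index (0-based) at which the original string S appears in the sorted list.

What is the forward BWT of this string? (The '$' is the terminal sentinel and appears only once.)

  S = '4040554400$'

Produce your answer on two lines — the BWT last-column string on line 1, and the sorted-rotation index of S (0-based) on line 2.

All 11 rotations (rotation i = S[i:]+S[:i]):
  rot[0] = 4040554400$
  rot[1] = 040554400$4
  rot[2] = 40554400$40
  rot[3] = 0554400$404
  rot[4] = 554400$4040
  rot[5] = 54400$40405
  rot[6] = 4400$404055
  rot[7] = 400$4040554
  rot[8] = 00$40405544
  rot[9] = 0$404055440
  rot[10] = $4040554400
Sorted (with $ < everything):
  sorted[0] = $4040554400  (last char: '0')
  sorted[1] = 0$404055440  (last char: '0')
  sorted[2] = 00$40405544  (last char: '4')
  sorted[3] = 040554400$4  (last char: '4')
  sorted[4] = 0554400$404  (last char: '4')
  sorted[5] = 400$4040554  (last char: '4')
  sorted[6] = 4040554400$  (last char: '$')
  sorted[7] = 40554400$40  (last char: '0')
  sorted[8] = 4400$404055  (last char: '5')
  sorted[9] = 54400$40405  (last char: '5')
  sorted[10] = 554400$4040  (last char: '0')
Last column: 004444$0550
Original string S is at sorted index 6

Answer: 004444$0550
6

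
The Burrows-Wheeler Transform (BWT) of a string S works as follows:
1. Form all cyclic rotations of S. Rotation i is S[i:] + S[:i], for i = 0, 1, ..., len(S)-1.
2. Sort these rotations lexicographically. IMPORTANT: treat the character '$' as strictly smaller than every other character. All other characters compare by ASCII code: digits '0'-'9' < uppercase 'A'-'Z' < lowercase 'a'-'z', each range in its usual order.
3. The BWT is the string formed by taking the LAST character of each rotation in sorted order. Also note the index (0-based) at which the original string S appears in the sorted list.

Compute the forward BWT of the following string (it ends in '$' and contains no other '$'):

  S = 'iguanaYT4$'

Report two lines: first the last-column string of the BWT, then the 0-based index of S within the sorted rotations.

Answer: 4TYanui$ag
7

Derivation:
All 10 rotations (rotation i = S[i:]+S[:i]):
  rot[0] = iguanaYT4$
  rot[1] = guanaYT4$i
  rot[2] = uanaYT4$ig
  rot[3] = anaYT4$igu
  rot[4] = naYT4$igua
  rot[5] = aYT4$iguan
  rot[6] = YT4$iguana
  rot[7] = T4$iguanaY
  rot[8] = 4$iguanaYT
  rot[9] = $iguanaYT4
Sorted (with $ < everything):
  sorted[0] = $iguanaYT4  (last char: '4')
  sorted[1] = 4$iguanaYT  (last char: 'T')
  sorted[2] = T4$iguanaY  (last char: 'Y')
  sorted[3] = YT4$iguana  (last char: 'a')
  sorted[4] = aYT4$iguan  (last char: 'n')
  sorted[5] = anaYT4$igu  (last char: 'u')
  sorted[6] = guanaYT4$i  (last char: 'i')
  sorted[7] = iguanaYT4$  (last char: '$')
  sorted[8] = naYT4$igua  (last char: 'a')
  sorted[9] = uanaYT4$ig  (last char: 'g')
Last column: 4TYanui$ag
Original string S is at sorted index 7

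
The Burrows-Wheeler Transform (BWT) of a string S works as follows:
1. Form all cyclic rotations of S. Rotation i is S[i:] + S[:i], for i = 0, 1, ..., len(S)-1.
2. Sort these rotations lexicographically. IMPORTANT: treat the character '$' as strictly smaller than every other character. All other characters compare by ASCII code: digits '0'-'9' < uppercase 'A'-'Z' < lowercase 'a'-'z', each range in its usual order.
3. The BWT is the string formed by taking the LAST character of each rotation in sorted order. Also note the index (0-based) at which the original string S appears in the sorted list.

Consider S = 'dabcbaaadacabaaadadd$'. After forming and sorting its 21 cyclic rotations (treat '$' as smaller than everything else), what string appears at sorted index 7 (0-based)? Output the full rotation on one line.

Answer: acabaaadadd$dabcbaaad

Derivation:
All 21 rotations (rotation i = S[i:]+S[:i]):
  rot[0] = dabcbaaadacabaaadadd$
  rot[1] = abcbaaadacabaaadadd$d
  rot[2] = bcbaaadacabaaadadd$da
  rot[3] = cbaaadacabaaadadd$dab
  rot[4] = baaadacabaaadadd$dabc
  rot[5] = aaadacabaaadadd$dabcb
  rot[6] = aadacabaaadadd$dabcba
  rot[7] = adacabaaadadd$dabcbaa
  rot[8] = dacabaaadadd$dabcbaaa
  rot[9] = acabaaadadd$dabcbaaad
  rot[10] = cabaaadadd$dabcbaaada
  rot[11] = abaaadadd$dabcbaaadac
  rot[12] = baaadadd$dabcbaaadaca
  rot[13] = aaadadd$dabcbaaadacab
  rot[14] = aadadd$dabcbaaadacaba
  rot[15] = adadd$dabcbaaadacabaa
  rot[16] = dadd$dabcbaaadacabaaa
  rot[17] = add$dabcbaaadacabaaad
  rot[18] = dd$dabcbaaadacabaaada
  rot[19] = d$dabcbaaadacabaaadad
  rot[20] = $dabcbaaadacabaaadadd
Sorted (with $ < everything):
  sorted[0] = $dabcbaaadacabaaadadd
  sorted[1] = aaadacabaaadadd$dabcb
  sorted[2] = aaadadd$dabcbaaadacab
  sorted[3] = aadacabaaadadd$dabcba
  sorted[4] = aadadd$dabcbaaadacaba
  sorted[5] = abaaadadd$dabcbaaadac
  sorted[6] = abcbaaadacabaaadadd$d
  sorted[7] = acabaaadadd$dabcbaaad
  sorted[8] = adacabaaadadd$dabcbaa
  sorted[9] = adadd$dabcbaaadacabaa
  sorted[10] = add$dabcbaaadacabaaad
  sorted[11] = baaadacabaaadadd$dabc
  sorted[12] = baaadadd$dabcbaaadaca
  sorted[13] = bcbaaadacabaaadadd$da
  sorted[14] = cabaaadadd$dabcbaaada
  sorted[15] = cbaaadacabaaadadd$dab
  sorted[16] = d$dabcbaaadacabaaadad
  sorted[17] = dabcbaaadacabaaadadd$
  sorted[18] = dacabaaadadd$dabcbaaa
  sorted[19] = dadd$dabcbaaadacabaaa
  sorted[20] = dd$dabcbaaadacabaaada
sorted[7] = acabaaadadd$dabcbaaad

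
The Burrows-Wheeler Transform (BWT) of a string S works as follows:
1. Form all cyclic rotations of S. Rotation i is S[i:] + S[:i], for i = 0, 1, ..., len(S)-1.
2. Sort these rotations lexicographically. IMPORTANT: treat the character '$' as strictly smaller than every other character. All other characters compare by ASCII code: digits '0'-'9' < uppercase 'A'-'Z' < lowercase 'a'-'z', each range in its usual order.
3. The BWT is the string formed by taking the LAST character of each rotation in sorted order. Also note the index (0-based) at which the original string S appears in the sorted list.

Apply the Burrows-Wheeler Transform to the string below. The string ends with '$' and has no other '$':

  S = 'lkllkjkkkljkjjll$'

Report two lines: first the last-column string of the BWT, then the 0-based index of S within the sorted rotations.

Answer: lklkjjljkkllkl$jk
14

Derivation:
All 17 rotations (rotation i = S[i:]+S[:i]):
  rot[0] = lkllkjkkkljkjjll$
  rot[1] = kllkjkkkljkjjll$l
  rot[2] = llkjkkkljkjjll$lk
  rot[3] = lkjkkkljkjjll$lkl
  rot[4] = kjkkkljkjjll$lkll
  rot[5] = jkkkljkjjll$lkllk
  rot[6] = kkkljkjjll$lkllkj
  rot[7] = kkljkjjll$lkllkjk
  rot[8] = kljkjjll$lkllkjkk
  rot[9] = ljkjjll$lkllkjkkk
  rot[10] = jkjjll$lkllkjkkkl
  rot[11] = kjjll$lkllkjkkklj
  rot[12] = jjll$lkllkjkkkljk
  rot[13] = jll$lkllkjkkkljkj
  rot[14] = ll$lkllkjkkkljkjj
  rot[15] = l$lkllkjkkkljkjjl
  rot[16] = $lkllkjkkkljkjjll
Sorted (with $ < everything):
  sorted[0] = $lkllkjkkkljkjjll  (last char: 'l')
  sorted[1] = jjll$lkllkjkkkljk  (last char: 'k')
  sorted[2] = jkjjll$lkllkjkkkl  (last char: 'l')
  sorted[3] = jkkkljkjjll$lkllk  (last char: 'k')
  sorted[4] = jll$lkllkjkkkljkj  (last char: 'j')
  sorted[5] = kjjll$lkllkjkkklj  (last char: 'j')
  sorted[6] = kjkkkljkjjll$lkll  (last char: 'l')
  sorted[7] = kkkljkjjll$lkllkj  (last char: 'j')
  sorted[8] = kkljkjjll$lkllkjk  (last char: 'k')
  sorted[9] = kljkjjll$lkllkjkk  (last char: 'k')
  sorted[10] = kllkjkkkljkjjll$l  (last char: 'l')
  sorted[11] = l$lkllkjkkkljkjjl  (last char: 'l')
  sorted[12] = ljkjjll$lkllkjkkk  (last char: 'k')
  sorted[13] = lkjkkkljkjjll$lkl  (last char: 'l')
  sorted[14] = lkllkjkkkljkjjll$  (last char: '$')
  sorted[15] = ll$lkllkjkkkljkjj  (last char: 'j')
  sorted[16] = llkjkkkljkjjll$lk  (last char: 'k')
Last column: lklkjjljkkllkl$jk
Original string S is at sorted index 14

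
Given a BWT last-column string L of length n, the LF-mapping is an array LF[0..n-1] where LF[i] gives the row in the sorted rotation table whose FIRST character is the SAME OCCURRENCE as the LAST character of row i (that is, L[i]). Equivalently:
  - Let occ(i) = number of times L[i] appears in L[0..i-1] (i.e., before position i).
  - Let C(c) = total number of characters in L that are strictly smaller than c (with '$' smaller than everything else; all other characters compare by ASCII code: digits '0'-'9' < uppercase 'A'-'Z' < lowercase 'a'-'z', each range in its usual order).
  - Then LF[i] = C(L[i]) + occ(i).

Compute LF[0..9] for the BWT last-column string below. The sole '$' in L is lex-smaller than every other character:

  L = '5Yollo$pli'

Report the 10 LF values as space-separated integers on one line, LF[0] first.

Answer: 1 2 7 4 5 8 0 9 6 3

Derivation:
Char counts: '$':1, '5':1, 'Y':1, 'i':1, 'l':3, 'o':2, 'p':1
C (first-col start): C('$')=0, C('5')=1, C('Y')=2, C('i')=3, C('l')=4, C('o')=7, C('p')=9
L[0]='5': occ=0, LF[0]=C('5')+0=1+0=1
L[1]='Y': occ=0, LF[1]=C('Y')+0=2+0=2
L[2]='o': occ=0, LF[2]=C('o')+0=7+0=7
L[3]='l': occ=0, LF[3]=C('l')+0=4+0=4
L[4]='l': occ=1, LF[4]=C('l')+1=4+1=5
L[5]='o': occ=1, LF[5]=C('o')+1=7+1=8
L[6]='$': occ=0, LF[6]=C('$')+0=0+0=0
L[7]='p': occ=0, LF[7]=C('p')+0=9+0=9
L[8]='l': occ=2, LF[8]=C('l')+2=4+2=6
L[9]='i': occ=0, LF[9]=C('i')+0=3+0=3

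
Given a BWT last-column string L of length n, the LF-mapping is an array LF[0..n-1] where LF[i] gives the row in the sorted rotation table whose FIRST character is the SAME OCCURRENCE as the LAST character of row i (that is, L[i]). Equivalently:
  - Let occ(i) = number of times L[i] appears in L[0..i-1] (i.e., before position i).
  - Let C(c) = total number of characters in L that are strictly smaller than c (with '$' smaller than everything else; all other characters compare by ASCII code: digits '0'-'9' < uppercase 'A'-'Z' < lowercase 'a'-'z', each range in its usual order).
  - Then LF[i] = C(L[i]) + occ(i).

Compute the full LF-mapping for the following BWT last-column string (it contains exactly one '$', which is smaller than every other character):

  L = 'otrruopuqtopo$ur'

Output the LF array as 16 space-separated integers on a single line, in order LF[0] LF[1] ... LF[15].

Answer: 1 11 8 9 13 2 5 14 7 12 3 6 4 0 15 10

Derivation:
Char counts: '$':1, 'o':4, 'p':2, 'q':1, 'r':3, 't':2, 'u':3
C (first-col start): C('$')=0, C('o')=1, C('p')=5, C('q')=7, C('r')=8, C('t')=11, C('u')=13
L[0]='o': occ=0, LF[0]=C('o')+0=1+0=1
L[1]='t': occ=0, LF[1]=C('t')+0=11+0=11
L[2]='r': occ=0, LF[2]=C('r')+0=8+0=8
L[3]='r': occ=1, LF[3]=C('r')+1=8+1=9
L[4]='u': occ=0, LF[4]=C('u')+0=13+0=13
L[5]='o': occ=1, LF[5]=C('o')+1=1+1=2
L[6]='p': occ=0, LF[6]=C('p')+0=5+0=5
L[7]='u': occ=1, LF[7]=C('u')+1=13+1=14
L[8]='q': occ=0, LF[8]=C('q')+0=7+0=7
L[9]='t': occ=1, LF[9]=C('t')+1=11+1=12
L[10]='o': occ=2, LF[10]=C('o')+2=1+2=3
L[11]='p': occ=1, LF[11]=C('p')+1=5+1=6
L[12]='o': occ=3, LF[12]=C('o')+3=1+3=4
L[13]='$': occ=0, LF[13]=C('$')+0=0+0=0
L[14]='u': occ=2, LF[14]=C('u')+2=13+2=15
L[15]='r': occ=2, LF[15]=C('r')+2=8+2=10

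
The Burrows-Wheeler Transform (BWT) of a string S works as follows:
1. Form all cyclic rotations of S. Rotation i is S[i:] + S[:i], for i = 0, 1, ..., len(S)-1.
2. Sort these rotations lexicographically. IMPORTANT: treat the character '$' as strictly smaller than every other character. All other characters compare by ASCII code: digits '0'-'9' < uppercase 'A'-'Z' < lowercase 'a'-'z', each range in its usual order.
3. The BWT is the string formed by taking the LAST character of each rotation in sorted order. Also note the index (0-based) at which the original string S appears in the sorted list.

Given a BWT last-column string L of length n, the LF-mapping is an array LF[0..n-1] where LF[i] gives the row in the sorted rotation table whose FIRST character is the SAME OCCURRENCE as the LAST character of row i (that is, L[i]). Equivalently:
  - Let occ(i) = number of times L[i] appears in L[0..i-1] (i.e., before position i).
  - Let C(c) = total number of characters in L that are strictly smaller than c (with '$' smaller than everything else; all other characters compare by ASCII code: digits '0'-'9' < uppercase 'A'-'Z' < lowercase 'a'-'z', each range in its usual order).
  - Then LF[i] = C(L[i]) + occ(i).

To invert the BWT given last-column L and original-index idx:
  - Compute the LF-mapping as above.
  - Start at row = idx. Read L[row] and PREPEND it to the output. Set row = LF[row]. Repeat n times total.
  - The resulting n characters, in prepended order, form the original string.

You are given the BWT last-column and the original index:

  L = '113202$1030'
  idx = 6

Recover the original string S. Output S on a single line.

Answer: 1203302101$

Derivation:
LF mapping: 4 5 9 7 1 8 0 6 2 10 3
Walk LF starting at row 6, prepending L[row]:
  step 1: row=6, L[6]='$', prepend. Next row=LF[6]=0
  step 2: row=0, L[0]='1', prepend. Next row=LF[0]=4
  step 3: row=4, L[4]='0', prepend. Next row=LF[4]=1
  step 4: row=1, L[1]='1', prepend. Next row=LF[1]=5
  step 5: row=5, L[5]='2', prepend. Next row=LF[5]=8
  step 6: row=8, L[8]='0', prepend. Next row=LF[8]=2
  step 7: row=2, L[2]='3', prepend. Next row=LF[2]=9
  step 8: row=9, L[9]='3', prepend. Next row=LF[9]=10
  step 9: row=10, L[10]='0', prepend. Next row=LF[10]=3
  step 10: row=3, L[3]='2', prepend. Next row=LF[3]=7
  step 11: row=7, L[7]='1', prepend. Next row=LF[7]=6
Reversed output: 1203302101$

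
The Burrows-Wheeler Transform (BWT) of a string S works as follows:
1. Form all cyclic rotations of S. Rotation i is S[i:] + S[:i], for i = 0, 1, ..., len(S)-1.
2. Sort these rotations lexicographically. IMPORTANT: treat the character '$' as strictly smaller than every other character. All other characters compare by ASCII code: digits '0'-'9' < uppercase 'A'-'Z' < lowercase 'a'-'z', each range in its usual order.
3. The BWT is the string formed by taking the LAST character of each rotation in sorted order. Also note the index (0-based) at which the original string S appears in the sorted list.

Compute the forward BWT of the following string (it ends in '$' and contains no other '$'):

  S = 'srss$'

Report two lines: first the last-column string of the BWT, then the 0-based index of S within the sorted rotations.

Answer: sss$r
3

Derivation:
All 5 rotations (rotation i = S[i:]+S[:i]):
  rot[0] = srss$
  rot[1] = rss$s
  rot[2] = ss$sr
  rot[3] = s$srs
  rot[4] = $srss
Sorted (with $ < everything):
  sorted[0] = $srss  (last char: 's')
  sorted[1] = rss$s  (last char: 's')
  sorted[2] = s$srs  (last char: 's')
  sorted[3] = srss$  (last char: '$')
  sorted[4] = ss$sr  (last char: 'r')
Last column: sss$r
Original string S is at sorted index 3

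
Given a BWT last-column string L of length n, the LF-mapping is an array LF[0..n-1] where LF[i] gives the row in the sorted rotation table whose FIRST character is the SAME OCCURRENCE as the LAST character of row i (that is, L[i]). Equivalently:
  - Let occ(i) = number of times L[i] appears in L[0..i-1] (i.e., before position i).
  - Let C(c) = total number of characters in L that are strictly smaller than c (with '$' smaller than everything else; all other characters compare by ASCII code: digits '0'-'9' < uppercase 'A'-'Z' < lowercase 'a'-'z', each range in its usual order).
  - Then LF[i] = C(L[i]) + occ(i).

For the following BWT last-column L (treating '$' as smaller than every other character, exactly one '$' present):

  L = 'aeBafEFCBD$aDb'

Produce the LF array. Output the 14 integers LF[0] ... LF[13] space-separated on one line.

Char counts: '$':1, 'B':2, 'C':1, 'D':2, 'E':1, 'F':1, 'a':3, 'b':1, 'e':1, 'f':1
C (first-col start): C('$')=0, C('B')=1, C('C')=3, C('D')=4, C('E')=6, C('F')=7, C('a')=8, C('b')=11, C('e')=12, C('f')=13
L[0]='a': occ=0, LF[0]=C('a')+0=8+0=8
L[1]='e': occ=0, LF[1]=C('e')+0=12+0=12
L[2]='B': occ=0, LF[2]=C('B')+0=1+0=1
L[3]='a': occ=1, LF[3]=C('a')+1=8+1=9
L[4]='f': occ=0, LF[4]=C('f')+0=13+0=13
L[5]='E': occ=0, LF[5]=C('E')+0=6+0=6
L[6]='F': occ=0, LF[6]=C('F')+0=7+0=7
L[7]='C': occ=0, LF[7]=C('C')+0=3+0=3
L[8]='B': occ=1, LF[8]=C('B')+1=1+1=2
L[9]='D': occ=0, LF[9]=C('D')+0=4+0=4
L[10]='$': occ=0, LF[10]=C('$')+0=0+0=0
L[11]='a': occ=2, LF[11]=C('a')+2=8+2=10
L[12]='D': occ=1, LF[12]=C('D')+1=4+1=5
L[13]='b': occ=0, LF[13]=C('b')+0=11+0=11

Answer: 8 12 1 9 13 6 7 3 2 4 0 10 5 11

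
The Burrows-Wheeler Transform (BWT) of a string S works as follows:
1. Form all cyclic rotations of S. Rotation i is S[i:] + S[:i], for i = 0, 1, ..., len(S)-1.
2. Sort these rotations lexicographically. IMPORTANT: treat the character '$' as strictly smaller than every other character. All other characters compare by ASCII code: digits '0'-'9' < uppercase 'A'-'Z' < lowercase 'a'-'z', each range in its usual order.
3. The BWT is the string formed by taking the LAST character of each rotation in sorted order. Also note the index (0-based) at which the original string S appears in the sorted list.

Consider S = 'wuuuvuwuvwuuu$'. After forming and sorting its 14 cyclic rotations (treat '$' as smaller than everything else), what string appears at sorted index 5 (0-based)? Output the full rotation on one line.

Answer: uuvuwuvwuuu$wu

Derivation:
All 14 rotations (rotation i = S[i:]+S[:i]):
  rot[0] = wuuuvuwuvwuuu$
  rot[1] = uuuvuwuvwuuu$w
  rot[2] = uuvuwuvwuuu$wu
  rot[3] = uvuwuvwuuu$wuu
  rot[4] = vuwuvwuuu$wuuu
  rot[5] = uwuvwuuu$wuuuv
  rot[6] = wuvwuuu$wuuuvu
  rot[7] = uvwuuu$wuuuvuw
  rot[8] = vwuuu$wuuuvuwu
  rot[9] = wuuu$wuuuvuwuv
  rot[10] = uuu$wuuuvuwuvw
  rot[11] = uu$wuuuvuwuvwu
  rot[12] = u$wuuuvuwuvwuu
  rot[13] = $wuuuvuwuvwuuu
Sorted (with $ < everything):
  sorted[0] = $wuuuvuwuvwuuu
  sorted[1] = u$wuuuvuwuvwuu
  sorted[2] = uu$wuuuvuwuvwu
  sorted[3] = uuu$wuuuvuwuvw
  sorted[4] = uuuvuwuvwuuu$w
  sorted[5] = uuvuwuvwuuu$wu
  sorted[6] = uvuwuvwuuu$wuu
  sorted[7] = uvwuuu$wuuuvuw
  sorted[8] = uwuvwuuu$wuuuv
  sorted[9] = vuwuvwuuu$wuuu
  sorted[10] = vwuuu$wuuuvuwu
  sorted[11] = wuuu$wuuuvuwuv
  sorted[12] = wuuuvuwuvwuuu$
  sorted[13] = wuvwuuu$wuuuvu
sorted[5] = uuvuwuvwuuu$wu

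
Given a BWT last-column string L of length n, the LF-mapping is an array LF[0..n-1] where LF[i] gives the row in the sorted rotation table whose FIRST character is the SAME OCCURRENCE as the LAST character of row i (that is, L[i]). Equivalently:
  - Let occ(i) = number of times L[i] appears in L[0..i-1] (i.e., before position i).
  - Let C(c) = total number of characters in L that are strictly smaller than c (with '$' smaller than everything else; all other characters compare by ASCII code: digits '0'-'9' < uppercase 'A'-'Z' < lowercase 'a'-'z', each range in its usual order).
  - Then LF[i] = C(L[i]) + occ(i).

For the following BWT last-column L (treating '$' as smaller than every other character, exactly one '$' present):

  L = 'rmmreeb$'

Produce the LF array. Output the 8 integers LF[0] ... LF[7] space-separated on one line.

Answer: 6 4 5 7 2 3 1 0

Derivation:
Char counts: '$':1, 'b':1, 'e':2, 'm':2, 'r':2
C (first-col start): C('$')=0, C('b')=1, C('e')=2, C('m')=4, C('r')=6
L[0]='r': occ=0, LF[0]=C('r')+0=6+0=6
L[1]='m': occ=0, LF[1]=C('m')+0=4+0=4
L[2]='m': occ=1, LF[2]=C('m')+1=4+1=5
L[3]='r': occ=1, LF[3]=C('r')+1=6+1=7
L[4]='e': occ=0, LF[4]=C('e')+0=2+0=2
L[5]='e': occ=1, LF[5]=C('e')+1=2+1=3
L[6]='b': occ=0, LF[6]=C('b')+0=1+0=1
L[7]='$': occ=0, LF[7]=C('$')+0=0+0=0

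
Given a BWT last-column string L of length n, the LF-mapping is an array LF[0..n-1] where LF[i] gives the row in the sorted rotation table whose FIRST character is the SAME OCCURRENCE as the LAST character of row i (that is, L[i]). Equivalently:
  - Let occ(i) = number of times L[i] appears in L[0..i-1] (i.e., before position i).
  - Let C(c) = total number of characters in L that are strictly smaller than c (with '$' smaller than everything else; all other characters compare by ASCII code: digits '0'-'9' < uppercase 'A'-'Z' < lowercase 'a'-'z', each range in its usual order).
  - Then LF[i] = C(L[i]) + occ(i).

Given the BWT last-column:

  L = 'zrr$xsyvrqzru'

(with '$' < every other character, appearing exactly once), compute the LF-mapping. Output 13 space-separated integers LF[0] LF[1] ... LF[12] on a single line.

Answer: 11 2 3 0 9 6 10 8 4 1 12 5 7

Derivation:
Char counts: '$':1, 'q':1, 'r':4, 's':1, 'u':1, 'v':1, 'x':1, 'y':1, 'z':2
C (first-col start): C('$')=0, C('q')=1, C('r')=2, C('s')=6, C('u')=7, C('v')=8, C('x')=9, C('y')=10, C('z')=11
L[0]='z': occ=0, LF[0]=C('z')+0=11+0=11
L[1]='r': occ=0, LF[1]=C('r')+0=2+0=2
L[2]='r': occ=1, LF[2]=C('r')+1=2+1=3
L[3]='$': occ=0, LF[3]=C('$')+0=0+0=0
L[4]='x': occ=0, LF[4]=C('x')+0=9+0=9
L[5]='s': occ=0, LF[5]=C('s')+0=6+0=6
L[6]='y': occ=0, LF[6]=C('y')+0=10+0=10
L[7]='v': occ=0, LF[7]=C('v')+0=8+0=8
L[8]='r': occ=2, LF[8]=C('r')+2=2+2=4
L[9]='q': occ=0, LF[9]=C('q')+0=1+0=1
L[10]='z': occ=1, LF[10]=C('z')+1=11+1=12
L[11]='r': occ=3, LF[11]=C('r')+3=2+3=5
L[12]='u': occ=0, LF[12]=C('u')+0=7+0=7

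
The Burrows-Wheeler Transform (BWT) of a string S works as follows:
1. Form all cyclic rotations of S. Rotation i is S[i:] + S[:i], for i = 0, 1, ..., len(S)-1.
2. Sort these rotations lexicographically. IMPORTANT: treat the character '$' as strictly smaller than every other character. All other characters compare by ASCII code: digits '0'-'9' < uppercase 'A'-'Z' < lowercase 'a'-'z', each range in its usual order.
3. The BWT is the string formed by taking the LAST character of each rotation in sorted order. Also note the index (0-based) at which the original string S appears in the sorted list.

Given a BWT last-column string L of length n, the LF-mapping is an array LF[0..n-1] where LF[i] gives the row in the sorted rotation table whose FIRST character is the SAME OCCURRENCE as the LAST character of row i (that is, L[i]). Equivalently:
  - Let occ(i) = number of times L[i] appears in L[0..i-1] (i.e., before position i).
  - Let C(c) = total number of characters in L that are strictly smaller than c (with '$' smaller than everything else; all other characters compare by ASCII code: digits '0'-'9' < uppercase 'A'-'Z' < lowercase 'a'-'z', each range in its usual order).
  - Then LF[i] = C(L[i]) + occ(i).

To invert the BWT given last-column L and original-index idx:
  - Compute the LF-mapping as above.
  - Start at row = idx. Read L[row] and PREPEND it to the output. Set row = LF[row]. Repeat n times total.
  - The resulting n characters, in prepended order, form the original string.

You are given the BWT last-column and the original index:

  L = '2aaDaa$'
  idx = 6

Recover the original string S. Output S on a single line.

LF mapping: 1 3 4 2 5 6 0
Walk LF starting at row 6, prepending L[row]:
  step 1: row=6, L[6]='$', prepend. Next row=LF[6]=0
  step 2: row=0, L[0]='2', prepend. Next row=LF[0]=1
  step 3: row=1, L[1]='a', prepend. Next row=LF[1]=3
  step 4: row=3, L[3]='D', prepend. Next row=LF[3]=2
  step 5: row=2, L[2]='a', prepend. Next row=LF[2]=4
  step 6: row=4, L[4]='a', prepend. Next row=LF[4]=5
  step 7: row=5, L[5]='a', prepend. Next row=LF[5]=6
Reversed output: aaaDa2$

Answer: aaaDa2$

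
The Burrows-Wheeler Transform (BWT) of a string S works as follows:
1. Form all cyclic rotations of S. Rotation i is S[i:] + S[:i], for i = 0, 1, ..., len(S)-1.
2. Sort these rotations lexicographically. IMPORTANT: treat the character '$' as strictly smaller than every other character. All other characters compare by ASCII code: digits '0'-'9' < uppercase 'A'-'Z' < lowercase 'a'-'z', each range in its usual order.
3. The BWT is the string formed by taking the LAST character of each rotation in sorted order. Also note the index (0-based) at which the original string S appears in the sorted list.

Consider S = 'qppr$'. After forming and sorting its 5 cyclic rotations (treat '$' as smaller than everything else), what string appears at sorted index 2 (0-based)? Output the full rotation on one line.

Answer: pr$qp

Derivation:
All 5 rotations (rotation i = S[i:]+S[:i]):
  rot[0] = qppr$
  rot[1] = ppr$q
  rot[2] = pr$qp
  rot[3] = r$qpp
  rot[4] = $qppr
Sorted (with $ < everything):
  sorted[0] = $qppr
  sorted[1] = ppr$q
  sorted[2] = pr$qp
  sorted[3] = qppr$
  sorted[4] = r$qpp
sorted[2] = pr$qp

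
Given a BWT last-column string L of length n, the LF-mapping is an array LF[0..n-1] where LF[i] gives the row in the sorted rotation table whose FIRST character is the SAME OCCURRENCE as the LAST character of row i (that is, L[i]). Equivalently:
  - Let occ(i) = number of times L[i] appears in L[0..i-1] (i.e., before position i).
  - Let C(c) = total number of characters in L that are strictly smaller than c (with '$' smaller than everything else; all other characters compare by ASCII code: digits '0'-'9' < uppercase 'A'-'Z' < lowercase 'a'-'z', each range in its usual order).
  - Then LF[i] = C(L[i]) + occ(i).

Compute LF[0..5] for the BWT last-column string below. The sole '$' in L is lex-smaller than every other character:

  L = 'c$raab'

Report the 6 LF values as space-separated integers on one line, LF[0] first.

Char counts: '$':1, 'a':2, 'b':1, 'c':1, 'r':1
C (first-col start): C('$')=0, C('a')=1, C('b')=3, C('c')=4, C('r')=5
L[0]='c': occ=0, LF[0]=C('c')+0=4+0=4
L[1]='$': occ=0, LF[1]=C('$')+0=0+0=0
L[2]='r': occ=0, LF[2]=C('r')+0=5+0=5
L[3]='a': occ=0, LF[3]=C('a')+0=1+0=1
L[4]='a': occ=1, LF[4]=C('a')+1=1+1=2
L[5]='b': occ=0, LF[5]=C('b')+0=3+0=3

Answer: 4 0 5 1 2 3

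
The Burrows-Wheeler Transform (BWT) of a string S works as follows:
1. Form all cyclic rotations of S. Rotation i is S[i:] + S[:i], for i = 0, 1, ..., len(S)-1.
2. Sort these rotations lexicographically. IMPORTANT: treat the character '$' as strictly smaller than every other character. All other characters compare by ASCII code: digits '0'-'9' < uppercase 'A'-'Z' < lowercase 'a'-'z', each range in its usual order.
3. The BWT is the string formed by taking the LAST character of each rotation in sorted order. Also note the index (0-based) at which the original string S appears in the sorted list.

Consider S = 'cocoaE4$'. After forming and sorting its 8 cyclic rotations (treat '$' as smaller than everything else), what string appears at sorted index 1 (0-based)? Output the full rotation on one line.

Answer: 4$cocoaE

Derivation:
All 8 rotations (rotation i = S[i:]+S[:i]):
  rot[0] = cocoaE4$
  rot[1] = ocoaE4$c
  rot[2] = coaE4$co
  rot[3] = oaE4$coc
  rot[4] = aE4$coco
  rot[5] = E4$cocoa
  rot[6] = 4$cocoaE
  rot[7] = $cocoaE4
Sorted (with $ < everything):
  sorted[0] = $cocoaE4
  sorted[1] = 4$cocoaE
  sorted[2] = E4$cocoa
  sorted[3] = aE4$coco
  sorted[4] = coaE4$co
  sorted[5] = cocoaE4$
  sorted[6] = oaE4$coc
  sorted[7] = ocoaE4$c
sorted[1] = 4$cocoaE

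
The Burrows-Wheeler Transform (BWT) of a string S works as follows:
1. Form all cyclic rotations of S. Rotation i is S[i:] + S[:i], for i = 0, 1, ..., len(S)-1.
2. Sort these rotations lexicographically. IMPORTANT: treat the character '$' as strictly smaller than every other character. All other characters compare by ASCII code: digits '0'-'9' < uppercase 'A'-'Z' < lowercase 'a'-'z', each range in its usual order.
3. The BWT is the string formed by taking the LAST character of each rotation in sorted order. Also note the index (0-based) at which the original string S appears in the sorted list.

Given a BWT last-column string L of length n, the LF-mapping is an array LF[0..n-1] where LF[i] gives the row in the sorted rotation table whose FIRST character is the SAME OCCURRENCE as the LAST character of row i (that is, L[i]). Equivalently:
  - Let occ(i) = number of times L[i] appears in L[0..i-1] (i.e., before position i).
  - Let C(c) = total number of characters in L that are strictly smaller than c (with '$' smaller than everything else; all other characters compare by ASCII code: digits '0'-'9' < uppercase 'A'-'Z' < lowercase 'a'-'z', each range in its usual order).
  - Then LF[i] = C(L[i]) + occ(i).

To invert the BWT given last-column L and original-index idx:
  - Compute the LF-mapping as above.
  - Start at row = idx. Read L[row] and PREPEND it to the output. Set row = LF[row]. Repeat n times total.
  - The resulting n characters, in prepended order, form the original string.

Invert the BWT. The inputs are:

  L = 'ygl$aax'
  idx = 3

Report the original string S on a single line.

LF mapping: 6 3 4 0 1 2 5
Walk LF starting at row 3, prepending L[row]:
  step 1: row=3, L[3]='$', prepend. Next row=LF[3]=0
  step 2: row=0, L[0]='y', prepend. Next row=LF[0]=6
  step 3: row=6, L[6]='x', prepend. Next row=LF[6]=5
  step 4: row=5, L[5]='a', prepend. Next row=LF[5]=2
  step 5: row=2, L[2]='l', prepend. Next row=LF[2]=4
  step 6: row=4, L[4]='a', prepend. Next row=LF[4]=1
  step 7: row=1, L[1]='g', prepend. Next row=LF[1]=3
Reversed output: galaxy$

Answer: galaxy$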